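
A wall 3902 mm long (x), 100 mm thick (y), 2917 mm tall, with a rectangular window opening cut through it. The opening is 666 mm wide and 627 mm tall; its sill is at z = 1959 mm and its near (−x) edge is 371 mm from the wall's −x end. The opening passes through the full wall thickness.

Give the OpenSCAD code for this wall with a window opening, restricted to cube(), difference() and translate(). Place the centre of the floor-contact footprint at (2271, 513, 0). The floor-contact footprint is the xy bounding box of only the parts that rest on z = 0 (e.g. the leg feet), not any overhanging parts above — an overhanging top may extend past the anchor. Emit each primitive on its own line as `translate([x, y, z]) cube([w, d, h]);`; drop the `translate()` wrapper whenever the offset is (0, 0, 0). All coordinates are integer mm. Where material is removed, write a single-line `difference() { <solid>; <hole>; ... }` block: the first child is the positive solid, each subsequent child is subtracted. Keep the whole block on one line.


difference() { translate([320, 463, 0]) cube([3902, 100, 2917]); translate([691, 463, 1959]) cube([666, 100, 627]); }


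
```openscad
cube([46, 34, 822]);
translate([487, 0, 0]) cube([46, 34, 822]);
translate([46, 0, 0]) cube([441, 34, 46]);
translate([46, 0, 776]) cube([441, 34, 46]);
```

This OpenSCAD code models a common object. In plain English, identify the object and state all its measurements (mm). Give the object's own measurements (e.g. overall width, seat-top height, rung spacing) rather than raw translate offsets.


A rectangular picture frame lying in the x–z plane (depth along y). The opening is 441 mm wide (x) by 730 mm tall (z), surrounded by a border 46 mm wide on all four sides. The frame is 34 mm deep and is made of two full-height vertical stiles with two horizontal rails fitted between them.


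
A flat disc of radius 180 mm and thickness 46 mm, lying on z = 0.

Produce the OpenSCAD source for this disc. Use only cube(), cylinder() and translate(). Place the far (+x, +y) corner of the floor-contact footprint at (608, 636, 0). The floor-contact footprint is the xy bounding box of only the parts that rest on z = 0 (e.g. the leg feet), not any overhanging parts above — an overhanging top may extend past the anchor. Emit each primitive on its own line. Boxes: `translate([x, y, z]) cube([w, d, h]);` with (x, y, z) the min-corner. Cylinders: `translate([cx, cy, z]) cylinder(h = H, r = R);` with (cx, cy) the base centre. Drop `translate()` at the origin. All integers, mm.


translate([428, 456, 0]) cylinder(h = 46, r = 180);


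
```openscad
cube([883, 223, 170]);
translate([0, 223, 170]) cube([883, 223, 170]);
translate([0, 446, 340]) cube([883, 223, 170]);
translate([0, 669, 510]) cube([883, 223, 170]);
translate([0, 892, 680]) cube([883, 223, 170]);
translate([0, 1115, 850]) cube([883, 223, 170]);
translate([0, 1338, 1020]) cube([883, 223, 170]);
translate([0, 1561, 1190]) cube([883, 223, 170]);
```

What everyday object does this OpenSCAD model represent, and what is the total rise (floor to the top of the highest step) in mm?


A staircase. The total rise is 1360 mm.

8 identical blocks, each offset up and back from the previous — a staircase. Each step is 170 mm tall and there are 8 of them, so the total rise is 8 × 170 = 1360 mm.


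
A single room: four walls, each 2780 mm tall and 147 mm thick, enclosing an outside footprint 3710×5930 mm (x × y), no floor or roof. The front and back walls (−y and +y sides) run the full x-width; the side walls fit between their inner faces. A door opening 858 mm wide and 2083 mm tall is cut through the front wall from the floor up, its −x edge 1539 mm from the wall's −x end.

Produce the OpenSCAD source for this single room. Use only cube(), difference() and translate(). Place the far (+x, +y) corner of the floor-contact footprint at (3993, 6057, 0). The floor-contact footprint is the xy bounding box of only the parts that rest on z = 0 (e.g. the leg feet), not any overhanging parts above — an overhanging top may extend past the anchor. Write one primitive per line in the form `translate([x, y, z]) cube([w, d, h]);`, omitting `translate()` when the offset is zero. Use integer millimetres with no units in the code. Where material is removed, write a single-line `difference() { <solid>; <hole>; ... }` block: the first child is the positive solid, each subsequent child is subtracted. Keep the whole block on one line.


difference() { translate([283, 127, 0]) cube([3710, 147, 2780]); translate([1822, 127, 0]) cube([858, 147, 2083]); }
translate([283, 5910, 0]) cube([3710, 147, 2780]);
translate([283, 274, 0]) cube([147, 5636, 2780]);
translate([3846, 274, 0]) cube([147, 5636, 2780]);


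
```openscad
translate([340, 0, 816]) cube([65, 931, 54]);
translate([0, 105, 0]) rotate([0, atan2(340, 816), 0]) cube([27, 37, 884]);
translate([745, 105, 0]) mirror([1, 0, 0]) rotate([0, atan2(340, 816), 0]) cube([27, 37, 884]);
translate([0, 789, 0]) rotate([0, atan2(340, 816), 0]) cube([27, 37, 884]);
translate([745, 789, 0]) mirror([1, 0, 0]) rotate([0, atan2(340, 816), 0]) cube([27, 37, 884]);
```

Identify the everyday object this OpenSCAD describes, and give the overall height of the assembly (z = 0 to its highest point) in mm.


A sawhorse. The overall height is 870 mm.

A beam across two mirrored pairs of raked legs — a sawhorse. The beam's underside is at z = 816 (matching the legs' vertical rise in atan2(340, 816)) and the beam is 54 mm tall, so its top is at 816 + 54 = 870 mm. The raked legs top out at the beam's underside, so that is the highest point.


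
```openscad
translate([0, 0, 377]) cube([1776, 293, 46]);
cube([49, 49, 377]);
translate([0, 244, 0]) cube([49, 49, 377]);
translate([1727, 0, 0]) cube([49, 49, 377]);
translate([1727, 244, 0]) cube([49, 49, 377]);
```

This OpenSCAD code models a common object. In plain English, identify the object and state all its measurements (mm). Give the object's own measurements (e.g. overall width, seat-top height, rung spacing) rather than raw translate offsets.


A long wooden bench with a 1776 mm (x) × 293 mm (y) seat, 46 mm thick, its top surface 423 mm above the floor. Four 49 mm square legs at the seat corners, flush with the edges, run from z = 0 to the seat underside.


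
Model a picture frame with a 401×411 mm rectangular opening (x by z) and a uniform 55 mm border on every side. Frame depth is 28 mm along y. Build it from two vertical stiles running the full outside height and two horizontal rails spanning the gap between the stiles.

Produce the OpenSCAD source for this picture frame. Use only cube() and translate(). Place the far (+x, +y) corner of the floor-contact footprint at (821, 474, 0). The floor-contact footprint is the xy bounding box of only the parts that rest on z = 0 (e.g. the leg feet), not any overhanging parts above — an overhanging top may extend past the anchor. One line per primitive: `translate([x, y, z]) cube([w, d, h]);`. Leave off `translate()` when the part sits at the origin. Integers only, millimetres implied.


translate([310, 446, 0]) cube([55, 28, 521]);
translate([766, 446, 0]) cube([55, 28, 521]);
translate([365, 446, 0]) cube([401, 28, 55]);
translate([365, 446, 466]) cube([401, 28, 55]);


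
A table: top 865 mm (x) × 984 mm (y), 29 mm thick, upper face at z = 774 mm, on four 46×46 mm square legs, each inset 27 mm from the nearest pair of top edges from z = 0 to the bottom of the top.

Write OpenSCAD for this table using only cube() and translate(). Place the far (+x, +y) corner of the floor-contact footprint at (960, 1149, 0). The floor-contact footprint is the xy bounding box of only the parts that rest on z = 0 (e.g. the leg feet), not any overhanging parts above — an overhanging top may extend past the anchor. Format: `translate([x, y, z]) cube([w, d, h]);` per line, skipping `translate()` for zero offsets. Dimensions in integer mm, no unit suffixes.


translate([122, 192, 745]) cube([865, 984, 29]);
translate([149, 219, 0]) cube([46, 46, 745]);
translate([914, 219, 0]) cube([46, 46, 745]);
translate([149, 1103, 0]) cube([46, 46, 745]);
translate([914, 1103, 0]) cube([46, 46, 745]);


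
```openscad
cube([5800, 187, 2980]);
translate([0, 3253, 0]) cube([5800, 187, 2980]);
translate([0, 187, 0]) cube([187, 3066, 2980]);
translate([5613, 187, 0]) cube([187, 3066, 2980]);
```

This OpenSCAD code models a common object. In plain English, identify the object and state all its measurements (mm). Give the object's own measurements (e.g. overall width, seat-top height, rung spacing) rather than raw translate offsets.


The wall frame of a small rectangular building: four walls, each 2980 mm tall and 187 mm thick, enclosing a footprint 5800 mm (x) by 3440 mm (y) outside-to-outside, with no floor or roof. The front and back walls (the −y and +y sides) span the full width; the two side walls fit between them.


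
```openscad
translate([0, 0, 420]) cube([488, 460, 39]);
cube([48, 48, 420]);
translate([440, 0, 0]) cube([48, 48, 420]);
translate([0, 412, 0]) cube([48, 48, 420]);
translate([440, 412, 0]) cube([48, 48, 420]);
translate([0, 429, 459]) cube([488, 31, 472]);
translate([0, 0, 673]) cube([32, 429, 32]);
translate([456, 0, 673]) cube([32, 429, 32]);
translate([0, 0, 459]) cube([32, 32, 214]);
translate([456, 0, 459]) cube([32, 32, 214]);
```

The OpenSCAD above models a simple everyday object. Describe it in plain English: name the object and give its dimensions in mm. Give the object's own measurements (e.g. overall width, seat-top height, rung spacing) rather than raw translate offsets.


A chair. The seat is a 488×460×39 mm slab with its top at z = 459 mm, on four 48×48 mm corner legs (flush with the seat edges, standing on z = 0). A flat backrest 31 mm thick, 472 mm tall, spans the full seat width and rises from the seat top along its +y edge, rear face flush with the rear of the seat. Two armrests of 32×32 mm section run along each side from the seat's front edge to the front of the backrest, top faces 246 mm above the seat top and outer faces flush with the seat's x-edges; a 32×32 mm post under the front of each armrest stands on the seat at the front corner.


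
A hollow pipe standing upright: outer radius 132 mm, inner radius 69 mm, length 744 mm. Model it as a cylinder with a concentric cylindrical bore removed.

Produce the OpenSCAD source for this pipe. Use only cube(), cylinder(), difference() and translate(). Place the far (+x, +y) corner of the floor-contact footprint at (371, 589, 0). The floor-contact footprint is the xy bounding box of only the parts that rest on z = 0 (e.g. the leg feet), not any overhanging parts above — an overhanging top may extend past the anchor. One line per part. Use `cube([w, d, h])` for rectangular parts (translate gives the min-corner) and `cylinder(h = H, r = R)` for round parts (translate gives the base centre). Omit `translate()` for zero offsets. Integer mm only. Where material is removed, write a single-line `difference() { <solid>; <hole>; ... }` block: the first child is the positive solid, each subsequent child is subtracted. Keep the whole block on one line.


difference() { translate([239, 457, 0]) cylinder(h = 744, r = 132); translate([239, 457, 0]) cylinder(h = 744, r = 69); }


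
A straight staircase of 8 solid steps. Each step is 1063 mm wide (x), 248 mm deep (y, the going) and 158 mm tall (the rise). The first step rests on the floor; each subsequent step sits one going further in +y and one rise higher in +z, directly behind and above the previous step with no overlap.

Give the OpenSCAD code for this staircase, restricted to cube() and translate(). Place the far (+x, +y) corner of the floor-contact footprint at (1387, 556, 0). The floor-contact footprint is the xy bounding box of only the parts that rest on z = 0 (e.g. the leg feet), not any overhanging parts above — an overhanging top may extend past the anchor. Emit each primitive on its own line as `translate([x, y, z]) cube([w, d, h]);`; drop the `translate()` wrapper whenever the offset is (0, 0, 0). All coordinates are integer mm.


translate([324, 308, 0]) cube([1063, 248, 158]);
translate([324, 556, 158]) cube([1063, 248, 158]);
translate([324, 804, 316]) cube([1063, 248, 158]);
translate([324, 1052, 474]) cube([1063, 248, 158]);
translate([324, 1300, 632]) cube([1063, 248, 158]);
translate([324, 1548, 790]) cube([1063, 248, 158]);
translate([324, 1796, 948]) cube([1063, 248, 158]);
translate([324, 2044, 1106]) cube([1063, 248, 158]);


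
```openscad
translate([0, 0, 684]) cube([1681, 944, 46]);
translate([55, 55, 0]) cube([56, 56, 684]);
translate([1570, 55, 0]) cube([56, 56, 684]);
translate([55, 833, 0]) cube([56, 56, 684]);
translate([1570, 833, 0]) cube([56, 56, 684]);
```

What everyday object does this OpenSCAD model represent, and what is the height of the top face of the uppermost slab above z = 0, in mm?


A table. The table height is 730 mm.

A 1681×944×46 slab sits at z = 684 on four 56 mm square posts — a table. The top surface is at 684 + 46 = 730 mm.


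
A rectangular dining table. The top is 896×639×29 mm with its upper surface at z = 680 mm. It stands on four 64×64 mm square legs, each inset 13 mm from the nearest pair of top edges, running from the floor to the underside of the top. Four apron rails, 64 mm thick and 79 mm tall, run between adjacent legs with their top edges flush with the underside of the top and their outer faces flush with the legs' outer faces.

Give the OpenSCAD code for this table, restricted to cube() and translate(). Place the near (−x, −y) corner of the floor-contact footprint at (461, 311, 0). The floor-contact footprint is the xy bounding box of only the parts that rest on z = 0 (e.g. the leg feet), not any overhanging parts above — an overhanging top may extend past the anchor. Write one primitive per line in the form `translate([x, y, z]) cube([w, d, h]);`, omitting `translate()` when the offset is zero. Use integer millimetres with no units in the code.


translate([448, 298, 651]) cube([896, 639, 29]);
translate([461, 311, 0]) cube([64, 64, 651]);
translate([1267, 311, 0]) cube([64, 64, 651]);
translate([461, 860, 0]) cube([64, 64, 651]);
translate([1267, 860, 0]) cube([64, 64, 651]);
translate([525, 311, 572]) cube([742, 64, 79]);
translate([525, 860, 572]) cube([742, 64, 79]);
translate([461, 375, 572]) cube([64, 485, 79]);
translate([1267, 375, 572]) cube([64, 485, 79]);


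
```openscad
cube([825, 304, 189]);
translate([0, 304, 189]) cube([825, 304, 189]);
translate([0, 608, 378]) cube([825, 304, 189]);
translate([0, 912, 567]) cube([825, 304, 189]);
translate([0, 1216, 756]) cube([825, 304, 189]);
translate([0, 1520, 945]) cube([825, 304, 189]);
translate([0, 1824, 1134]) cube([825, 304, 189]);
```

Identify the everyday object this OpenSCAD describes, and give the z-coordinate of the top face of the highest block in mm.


A staircase. The total rise is 1323 mm.

7 identical blocks, each offset up and back from the previous — a staircase. Each step is 189 mm tall and there are 7 of them, so the total rise is 7 × 189 = 1323 mm.


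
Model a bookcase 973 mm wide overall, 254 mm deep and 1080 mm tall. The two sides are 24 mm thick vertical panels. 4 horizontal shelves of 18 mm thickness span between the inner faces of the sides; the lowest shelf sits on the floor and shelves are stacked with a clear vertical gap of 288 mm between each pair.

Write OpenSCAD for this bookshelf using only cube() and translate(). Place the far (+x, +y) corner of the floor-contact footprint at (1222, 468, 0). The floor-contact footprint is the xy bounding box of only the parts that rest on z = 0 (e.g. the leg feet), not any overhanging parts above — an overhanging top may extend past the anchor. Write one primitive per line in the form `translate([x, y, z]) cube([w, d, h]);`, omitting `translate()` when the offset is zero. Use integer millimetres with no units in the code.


translate([249, 214, 0]) cube([24, 254, 1080]);
translate([1198, 214, 0]) cube([24, 254, 1080]);
translate([273, 214, 0]) cube([925, 254, 18]);
translate([273, 214, 306]) cube([925, 254, 18]);
translate([273, 214, 612]) cube([925, 254, 18]);
translate([273, 214, 918]) cube([925, 254, 18]);


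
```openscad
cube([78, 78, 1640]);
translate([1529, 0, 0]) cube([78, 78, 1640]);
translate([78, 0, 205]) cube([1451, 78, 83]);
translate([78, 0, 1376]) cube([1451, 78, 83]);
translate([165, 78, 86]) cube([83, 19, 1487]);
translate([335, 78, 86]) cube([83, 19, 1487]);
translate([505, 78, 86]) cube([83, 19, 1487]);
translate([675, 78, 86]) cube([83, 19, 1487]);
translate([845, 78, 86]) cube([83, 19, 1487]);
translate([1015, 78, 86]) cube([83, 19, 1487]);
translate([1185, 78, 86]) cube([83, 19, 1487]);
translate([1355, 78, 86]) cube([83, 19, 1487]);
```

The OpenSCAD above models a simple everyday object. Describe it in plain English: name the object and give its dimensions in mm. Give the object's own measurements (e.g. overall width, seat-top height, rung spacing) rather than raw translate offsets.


A fence section. Two 78×78 mm posts, 1640 mm tall, stand on the floor with a clear span of 1451 mm between their inner faces. Two horizontal rails of 78×83 mm section span the gap between the posts with their undersides at z = 205 mm and z = 1376 mm, flush with the posts' −y face. 8 pickets, each 83 mm wide, 19 mm thick and 1487 mm tall, are fixed to the +y face of the rails with their bottoms at z = 86 mm, spaced across the span with a 87 mm gap after the −x post and between neighbouring pickets, with 91 mm left before the +x post.


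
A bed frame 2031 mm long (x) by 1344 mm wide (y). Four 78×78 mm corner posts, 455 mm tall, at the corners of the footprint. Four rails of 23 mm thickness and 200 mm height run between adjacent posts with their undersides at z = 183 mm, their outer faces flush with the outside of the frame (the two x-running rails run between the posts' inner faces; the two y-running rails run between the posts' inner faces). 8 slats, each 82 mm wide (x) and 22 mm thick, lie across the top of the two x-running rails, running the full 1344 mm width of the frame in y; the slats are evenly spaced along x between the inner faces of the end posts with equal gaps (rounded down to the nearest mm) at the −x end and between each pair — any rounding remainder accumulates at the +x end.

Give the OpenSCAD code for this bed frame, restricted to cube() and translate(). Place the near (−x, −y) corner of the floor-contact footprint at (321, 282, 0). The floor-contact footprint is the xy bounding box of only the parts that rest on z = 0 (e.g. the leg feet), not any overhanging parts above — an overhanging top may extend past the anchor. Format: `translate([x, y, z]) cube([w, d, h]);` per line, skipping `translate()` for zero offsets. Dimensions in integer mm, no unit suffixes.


translate([321, 282, 0]) cube([78, 78, 455]);
translate([321, 1548, 0]) cube([78, 78, 455]);
translate([2274, 282, 0]) cube([78, 78, 455]);
translate([2274, 1548, 0]) cube([78, 78, 455]);
translate([399, 282, 183]) cube([1875, 23, 200]);
translate([399, 1603, 183]) cube([1875, 23, 200]);
translate([321, 360, 183]) cube([23, 1188, 200]);
translate([2329, 360, 183]) cube([23, 1188, 200]);
translate([534, 282, 383]) cube([82, 1344, 22]);
translate([751, 282, 383]) cube([82, 1344, 22]);
translate([968, 282, 383]) cube([82, 1344, 22]);
translate([1185, 282, 383]) cube([82, 1344, 22]);
translate([1402, 282, 383]) cube([82, 1344, 22]);
translate([1619, 282, 383]) cube([82, 1344, 22]);
translate([1836, 282, 383]) cube([82, 1344, 22]);
translate([2053, 282, 383]) cube([82, 1344, 22]);


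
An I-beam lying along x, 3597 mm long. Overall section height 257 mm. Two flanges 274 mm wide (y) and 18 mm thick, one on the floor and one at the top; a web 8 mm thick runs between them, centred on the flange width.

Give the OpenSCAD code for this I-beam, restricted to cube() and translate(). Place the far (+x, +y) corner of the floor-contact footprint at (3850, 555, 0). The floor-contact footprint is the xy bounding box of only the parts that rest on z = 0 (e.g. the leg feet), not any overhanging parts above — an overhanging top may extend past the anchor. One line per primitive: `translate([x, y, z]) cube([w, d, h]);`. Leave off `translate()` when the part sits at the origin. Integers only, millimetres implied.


translate([253, 281, 0]) cube([3597, 274, 18]);
translate([253, 414, 18]) cube([3597, 8, 221]);
translate([253, 281, 239]) cube([3597, 274, 18]);


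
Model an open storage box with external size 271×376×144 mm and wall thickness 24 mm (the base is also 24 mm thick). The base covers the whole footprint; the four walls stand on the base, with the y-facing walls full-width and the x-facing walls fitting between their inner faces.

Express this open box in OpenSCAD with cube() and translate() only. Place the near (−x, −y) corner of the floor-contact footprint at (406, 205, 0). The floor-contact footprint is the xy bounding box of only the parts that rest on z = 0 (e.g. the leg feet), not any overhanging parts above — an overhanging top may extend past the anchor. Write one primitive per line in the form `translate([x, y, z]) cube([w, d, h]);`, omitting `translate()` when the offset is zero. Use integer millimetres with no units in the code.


translate([406, 205, 0]) cube([271, 376, 24]);
translate([406, 205, 24]) cube([271, 24, 120]);
translate([406, 557, 24]) cube([271, 24, 120]);
translate([406, 229, 24]) cube([24, 328, 120]);
translate([653, 229, 24]) cube([24, 328, 120]);


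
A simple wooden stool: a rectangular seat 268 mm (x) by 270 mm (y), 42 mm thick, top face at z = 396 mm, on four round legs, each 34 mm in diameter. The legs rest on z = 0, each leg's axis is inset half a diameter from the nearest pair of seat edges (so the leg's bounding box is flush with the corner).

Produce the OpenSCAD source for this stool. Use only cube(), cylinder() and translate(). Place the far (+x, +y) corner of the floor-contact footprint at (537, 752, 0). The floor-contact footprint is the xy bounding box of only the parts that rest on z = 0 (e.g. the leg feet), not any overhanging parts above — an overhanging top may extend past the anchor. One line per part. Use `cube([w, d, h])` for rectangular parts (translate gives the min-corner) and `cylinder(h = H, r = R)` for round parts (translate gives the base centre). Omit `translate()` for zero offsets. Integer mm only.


translate([269, 482, 354]) cube([268, 270, 42]);
translate([286, 499, 0]) cylinder(h = 354, r = 17);
translate([520, 499, 0]) cylinder(h = 354, r = 17);
translate([286, 735, 0]) cylinder(h = 354, r = 17);
translate([520, 735, 0]) cylinder(h = 354, r = 17);


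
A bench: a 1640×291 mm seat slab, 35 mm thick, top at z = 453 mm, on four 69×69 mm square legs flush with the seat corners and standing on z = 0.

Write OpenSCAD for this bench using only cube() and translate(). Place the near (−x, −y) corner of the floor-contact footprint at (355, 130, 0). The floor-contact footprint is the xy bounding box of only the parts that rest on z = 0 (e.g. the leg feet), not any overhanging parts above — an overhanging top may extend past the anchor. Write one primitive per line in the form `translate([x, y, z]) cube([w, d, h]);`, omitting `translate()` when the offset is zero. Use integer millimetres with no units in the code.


translate([355, 130, 418]) cube([1640, 291, 35]);
translate([355, 130, 0]) cube([69, 69, 418]);
translate([355, 352, 0]) cube([69, 69, 418]);
translate([1926, 130, 0]) cube([69, 69, 418]);
translate([1926, 352, 0]) cube([69, 69, 418]);


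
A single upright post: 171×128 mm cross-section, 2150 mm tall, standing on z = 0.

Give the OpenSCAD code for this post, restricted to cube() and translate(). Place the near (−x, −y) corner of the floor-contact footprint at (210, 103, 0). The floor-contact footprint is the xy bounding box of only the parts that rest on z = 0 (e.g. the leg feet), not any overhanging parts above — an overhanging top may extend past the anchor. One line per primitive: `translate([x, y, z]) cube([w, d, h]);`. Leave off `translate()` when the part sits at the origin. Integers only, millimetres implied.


translate([210, 103, 0]) cube([171, 128, 2150]);


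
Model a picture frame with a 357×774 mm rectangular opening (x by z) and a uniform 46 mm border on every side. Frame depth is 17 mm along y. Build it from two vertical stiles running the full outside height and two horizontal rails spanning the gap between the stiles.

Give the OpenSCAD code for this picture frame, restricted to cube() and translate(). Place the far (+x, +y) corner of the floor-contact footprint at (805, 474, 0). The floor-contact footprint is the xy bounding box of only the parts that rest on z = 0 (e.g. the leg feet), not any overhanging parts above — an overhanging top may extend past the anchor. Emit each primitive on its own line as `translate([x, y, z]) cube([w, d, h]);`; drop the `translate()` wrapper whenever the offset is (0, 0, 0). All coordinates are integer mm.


translate([356, 457, 0]) cube([46, 17, 866]);
translate([759, 457, 0]) cube([46, 17, 866]);
translate([402, 457, 0]) cube([357, 17, 46]);
translate([402, 457, 820]) cube([357, 17, 46]);


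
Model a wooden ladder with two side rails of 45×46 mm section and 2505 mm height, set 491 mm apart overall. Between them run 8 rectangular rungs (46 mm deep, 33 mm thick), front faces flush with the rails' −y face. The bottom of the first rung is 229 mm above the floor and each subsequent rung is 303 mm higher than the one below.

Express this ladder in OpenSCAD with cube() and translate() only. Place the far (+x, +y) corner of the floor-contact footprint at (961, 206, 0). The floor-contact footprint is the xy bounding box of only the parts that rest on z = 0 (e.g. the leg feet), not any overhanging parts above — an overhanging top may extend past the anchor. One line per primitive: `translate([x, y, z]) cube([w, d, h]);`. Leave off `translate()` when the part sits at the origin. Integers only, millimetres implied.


translate([470, 160, 0]) cube([45, 46, 2505]);
translate([916, 160, 0]) cube([45, 46, 2505]);
translate([515, 160, 229]) cube([401, 46, 33]);
translate([515, 160, 532]) cube([401, 46, 33]);
translate([515, 160, 835]) cube([401, 46, 33]);
translate([515, 160, 1138]) cube([401, 46, 33]);
translate([515, 160, 1441]) cube([401, 46, 33]);
translate([515, 160, 1744]) cube([401, 46, 33]);
translate([515, 160, 2047]) cube([401, 46, 33]);
translate([515, 160, 2350]) cube([401, 46, 33]);


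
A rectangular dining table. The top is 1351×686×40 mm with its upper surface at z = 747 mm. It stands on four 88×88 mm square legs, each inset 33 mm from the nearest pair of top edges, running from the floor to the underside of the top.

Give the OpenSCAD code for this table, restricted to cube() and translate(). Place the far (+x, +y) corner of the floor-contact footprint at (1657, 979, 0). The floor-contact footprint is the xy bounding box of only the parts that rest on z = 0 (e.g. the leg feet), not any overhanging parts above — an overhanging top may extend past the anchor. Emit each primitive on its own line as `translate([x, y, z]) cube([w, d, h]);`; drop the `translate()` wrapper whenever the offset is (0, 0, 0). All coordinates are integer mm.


translate([339, 326, 707]) cube([1351, 686, 40]);
translate([372, 359, 0]) cube([88, 88, 707]);
translate([1569, 359, 0]) cube([88, 88, 707]);
translate([372, 891, 0]) cube([88, 88, 707]);
translate([1569, 891, 0]) cube([88, 88, 707]);


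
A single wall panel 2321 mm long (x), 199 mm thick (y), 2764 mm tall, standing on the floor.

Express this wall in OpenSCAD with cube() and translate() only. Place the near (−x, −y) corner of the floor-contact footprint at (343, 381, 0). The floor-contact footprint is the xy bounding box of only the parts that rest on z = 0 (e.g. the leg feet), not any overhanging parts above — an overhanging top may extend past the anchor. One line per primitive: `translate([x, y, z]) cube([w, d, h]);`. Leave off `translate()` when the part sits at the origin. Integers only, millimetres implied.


translate([343, 381, 0]) cube([2321, 199, 2764]);


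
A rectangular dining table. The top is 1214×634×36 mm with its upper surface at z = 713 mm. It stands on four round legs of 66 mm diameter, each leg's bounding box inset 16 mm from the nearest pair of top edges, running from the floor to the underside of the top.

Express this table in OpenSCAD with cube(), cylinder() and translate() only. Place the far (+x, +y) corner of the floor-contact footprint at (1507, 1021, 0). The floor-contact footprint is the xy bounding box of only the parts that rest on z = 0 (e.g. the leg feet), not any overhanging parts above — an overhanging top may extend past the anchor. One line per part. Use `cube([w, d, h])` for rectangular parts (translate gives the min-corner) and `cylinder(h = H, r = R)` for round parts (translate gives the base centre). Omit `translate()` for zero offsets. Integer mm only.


translate([309, 403, 677]) cube([1214, 634, 36]);
translate([358, 452, 0]) cylinder(h = 677, r = 33);
translate([1474, 452, 0]) cylinder(h = 677, r = 33);
translate([358, 988, 0]) cylinder(h = 677, r = 33);
translate([1474, 988, 0]) cylinder(h = 677, r = 33);


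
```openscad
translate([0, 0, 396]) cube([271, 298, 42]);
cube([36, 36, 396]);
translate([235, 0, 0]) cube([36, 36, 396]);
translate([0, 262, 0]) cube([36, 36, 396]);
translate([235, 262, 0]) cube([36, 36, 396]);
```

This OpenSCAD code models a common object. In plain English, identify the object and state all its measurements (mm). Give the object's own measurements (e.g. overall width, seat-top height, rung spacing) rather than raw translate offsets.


A four-legged stool. The seat is a 271×298×42 mm slab whose top surface is at z = 438 mm; four square legs, each 36×36 mm in cross-section, run from the floor (z = 0) to the underside of the seat, each flush with a corner of the seat.


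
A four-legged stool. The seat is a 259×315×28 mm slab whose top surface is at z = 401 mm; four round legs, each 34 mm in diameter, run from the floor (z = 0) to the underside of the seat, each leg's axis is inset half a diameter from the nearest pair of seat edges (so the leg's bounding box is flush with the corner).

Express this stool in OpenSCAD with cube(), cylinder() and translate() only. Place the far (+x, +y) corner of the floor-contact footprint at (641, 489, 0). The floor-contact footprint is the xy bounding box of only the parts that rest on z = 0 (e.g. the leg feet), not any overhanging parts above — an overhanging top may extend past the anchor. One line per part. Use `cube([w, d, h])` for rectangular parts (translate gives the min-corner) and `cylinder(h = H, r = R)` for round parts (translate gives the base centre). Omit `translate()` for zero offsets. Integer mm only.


translate([382, 174, 373]) cube([259, 315, 28]);
translate([399, 191, 0]) cylinder(h = 373, r = 17);
translate([624, 191, 0]) cylinder(h = 373, r = 17);
translate([399, 472, 0]) cylinder(h = 373, r = 17);
translate([624, 472, 0]) cylinder(h = 373, r = 17);


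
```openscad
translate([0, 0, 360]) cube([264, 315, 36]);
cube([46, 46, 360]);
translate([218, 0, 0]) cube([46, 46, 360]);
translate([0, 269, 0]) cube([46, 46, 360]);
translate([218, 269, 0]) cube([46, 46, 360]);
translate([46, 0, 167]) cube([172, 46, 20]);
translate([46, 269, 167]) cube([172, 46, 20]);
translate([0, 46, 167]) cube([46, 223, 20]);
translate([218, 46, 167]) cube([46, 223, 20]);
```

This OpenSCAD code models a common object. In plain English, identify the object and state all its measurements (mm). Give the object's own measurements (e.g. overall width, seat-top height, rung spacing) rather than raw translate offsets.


A four-legged stool. The seat is a 264×315×36 mm slab whose top surface is at z = 396 mm; four square legs, each 46×46 mm in cross-section, run from the floor (z = 0) to the underside of the seat, each flush with a corner of the seat. Four stretchers, 46 mm wide and 20 mm tall, connect adjacent legs with their undersides at z = 167 mm, each running between the inner faces of the legs it joins and aligned with the legs' outer faces on the other axis.


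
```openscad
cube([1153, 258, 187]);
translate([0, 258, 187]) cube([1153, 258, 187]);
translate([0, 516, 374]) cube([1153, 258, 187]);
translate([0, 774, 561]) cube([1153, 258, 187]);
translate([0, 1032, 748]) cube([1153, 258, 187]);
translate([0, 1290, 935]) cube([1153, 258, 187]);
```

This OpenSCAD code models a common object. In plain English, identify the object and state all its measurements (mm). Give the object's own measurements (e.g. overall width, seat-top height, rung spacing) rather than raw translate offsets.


A straight staircase of 6 solid steps. Each step is 1153 mm wide (x), 258 mm deep (y, the going) and 187 mm tall (the rise). The first step rests on the floor; each subsequent step sits one going further in +y and one rise higher in +z, directly behind and above the previous step with no overlap.


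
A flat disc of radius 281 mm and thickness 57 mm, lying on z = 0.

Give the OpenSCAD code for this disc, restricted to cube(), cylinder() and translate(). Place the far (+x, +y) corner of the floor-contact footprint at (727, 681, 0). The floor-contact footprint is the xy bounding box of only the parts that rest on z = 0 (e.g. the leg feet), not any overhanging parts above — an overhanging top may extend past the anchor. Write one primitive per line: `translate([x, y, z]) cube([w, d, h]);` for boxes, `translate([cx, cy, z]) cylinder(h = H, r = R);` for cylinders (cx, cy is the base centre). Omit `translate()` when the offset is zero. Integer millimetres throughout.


translate([446, 400, 0]) cylinder(h = 57, r = 281);


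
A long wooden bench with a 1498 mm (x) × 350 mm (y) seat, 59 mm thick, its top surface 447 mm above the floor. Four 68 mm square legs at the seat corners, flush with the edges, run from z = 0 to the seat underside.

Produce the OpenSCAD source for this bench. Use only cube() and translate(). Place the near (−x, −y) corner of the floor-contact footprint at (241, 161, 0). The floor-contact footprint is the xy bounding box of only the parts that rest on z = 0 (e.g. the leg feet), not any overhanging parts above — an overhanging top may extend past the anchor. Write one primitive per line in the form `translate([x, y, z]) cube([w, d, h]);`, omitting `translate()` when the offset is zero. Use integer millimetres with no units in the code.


// leg_h = 447 − 59 = 388
translate([241, 161, 388]) cube([1498, 350, 59]);
translate([241, 161, 0]) cube([68, 68, 388]);
translate([241, 443, 0]) cube([68, 68, 388]);
translate([1671, 161, 0]) cube([68, 68, 388]);
translate([1671, 443, 0]) cube([68, 68, 388]);


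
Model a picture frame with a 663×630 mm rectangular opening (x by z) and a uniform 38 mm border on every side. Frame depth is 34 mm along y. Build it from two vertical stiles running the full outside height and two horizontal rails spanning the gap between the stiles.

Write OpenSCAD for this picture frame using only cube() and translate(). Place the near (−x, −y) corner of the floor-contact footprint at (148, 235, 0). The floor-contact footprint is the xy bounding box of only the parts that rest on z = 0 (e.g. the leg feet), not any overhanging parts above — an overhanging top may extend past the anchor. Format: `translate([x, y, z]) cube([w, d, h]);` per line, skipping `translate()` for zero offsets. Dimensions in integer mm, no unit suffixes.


translate([148, 235, 0]) cube([38, 34, 706]);
translate([849, 235, 0]) cube([38, 34, 706]);
translate([186, 235, 0]) cube([663, 34, 38]);
translate([186, 235, 668]) cube([663, 34, 38]);


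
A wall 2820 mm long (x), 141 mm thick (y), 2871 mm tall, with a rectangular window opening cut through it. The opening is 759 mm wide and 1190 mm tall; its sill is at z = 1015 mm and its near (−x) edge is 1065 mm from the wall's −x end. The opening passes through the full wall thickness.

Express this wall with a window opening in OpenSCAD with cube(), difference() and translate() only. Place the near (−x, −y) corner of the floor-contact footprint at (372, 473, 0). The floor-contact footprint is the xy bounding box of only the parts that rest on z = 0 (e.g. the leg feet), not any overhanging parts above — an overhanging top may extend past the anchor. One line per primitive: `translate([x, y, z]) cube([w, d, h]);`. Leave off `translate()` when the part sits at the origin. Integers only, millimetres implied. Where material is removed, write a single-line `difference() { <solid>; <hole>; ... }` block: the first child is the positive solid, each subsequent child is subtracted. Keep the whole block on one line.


difference() { translate([372, 473, 0]) cube([2820, 141, 2871]); translate([1437, 473, 1015]) cube([759, 141, 1190]); }


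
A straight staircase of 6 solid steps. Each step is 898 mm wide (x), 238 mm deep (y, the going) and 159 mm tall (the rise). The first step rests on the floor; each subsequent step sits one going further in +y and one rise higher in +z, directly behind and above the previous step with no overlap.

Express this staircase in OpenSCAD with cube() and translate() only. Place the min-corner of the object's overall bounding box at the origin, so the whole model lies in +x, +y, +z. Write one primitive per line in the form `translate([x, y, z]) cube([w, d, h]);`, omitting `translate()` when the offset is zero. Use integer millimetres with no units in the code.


cube([898, 238, 159]);
translate([0, 238, 159]) cube([898, 238, 159]);
translate([0, 476, 318]) cube([898, 238, 159]);
translate([0, 714, 477]) cube([898, 238, 159]);
translate([0, 952, 636]) cube([898, 238, 159]);
translate([0, 1190, 795]) cube([898, 238, 159]);


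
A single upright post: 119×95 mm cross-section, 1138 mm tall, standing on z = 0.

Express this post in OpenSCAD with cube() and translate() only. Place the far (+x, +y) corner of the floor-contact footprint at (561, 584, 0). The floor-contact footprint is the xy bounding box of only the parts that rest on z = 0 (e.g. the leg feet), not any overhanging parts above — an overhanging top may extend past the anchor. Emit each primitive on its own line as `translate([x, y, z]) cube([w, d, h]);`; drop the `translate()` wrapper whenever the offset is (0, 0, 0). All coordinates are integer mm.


translate([442, 489, 0]) cube([119, 95, 1138]);


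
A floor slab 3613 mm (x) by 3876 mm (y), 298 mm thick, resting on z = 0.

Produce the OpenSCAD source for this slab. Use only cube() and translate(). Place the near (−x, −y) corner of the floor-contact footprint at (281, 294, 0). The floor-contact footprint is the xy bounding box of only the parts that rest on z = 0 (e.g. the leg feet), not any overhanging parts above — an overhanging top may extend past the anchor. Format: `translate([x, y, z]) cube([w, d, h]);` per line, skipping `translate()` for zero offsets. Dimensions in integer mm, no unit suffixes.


translate([281, 294, 0]) cube([3613, 3876, 298]);


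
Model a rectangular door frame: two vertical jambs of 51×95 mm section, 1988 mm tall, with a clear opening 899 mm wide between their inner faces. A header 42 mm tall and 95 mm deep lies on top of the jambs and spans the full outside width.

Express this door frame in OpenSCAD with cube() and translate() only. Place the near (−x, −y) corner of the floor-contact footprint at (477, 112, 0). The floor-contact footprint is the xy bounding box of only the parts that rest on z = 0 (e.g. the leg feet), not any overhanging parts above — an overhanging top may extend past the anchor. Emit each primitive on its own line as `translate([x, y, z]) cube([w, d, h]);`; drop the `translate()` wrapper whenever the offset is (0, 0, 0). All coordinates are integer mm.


translate([477, 112, 0]) cube([51, 95, 1988]);
translate([1427, 112, 0]) cube([51, 95, 1988]);
translate([477, 112, 1988]) cube([1001, 95, 42]);


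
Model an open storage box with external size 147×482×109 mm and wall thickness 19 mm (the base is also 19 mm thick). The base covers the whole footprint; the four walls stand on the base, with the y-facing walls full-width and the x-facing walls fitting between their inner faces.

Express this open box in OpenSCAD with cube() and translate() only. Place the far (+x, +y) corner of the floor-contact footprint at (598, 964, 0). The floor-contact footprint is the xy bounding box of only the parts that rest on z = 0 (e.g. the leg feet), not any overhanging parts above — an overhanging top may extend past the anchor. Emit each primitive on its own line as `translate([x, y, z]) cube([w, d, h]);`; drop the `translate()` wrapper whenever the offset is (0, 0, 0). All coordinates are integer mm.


translate([451, 482, 0]) cube([147, 482, 19]);
translate([451, 482, 19]) cube([147, 19, 90]);
translate([451, 945, 19]) cube([147, 19, 90]);
translate([451, 501, 19]) cube([19, 444, 90]);
translate([579, 501, 19]) cube([19, 444, 90]);
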